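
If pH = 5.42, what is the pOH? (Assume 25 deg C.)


At 25 deg C, pH + pOH = 14.
pOH = 14 - pH = 14 - 5.42
pOH = 8.58:

8.58


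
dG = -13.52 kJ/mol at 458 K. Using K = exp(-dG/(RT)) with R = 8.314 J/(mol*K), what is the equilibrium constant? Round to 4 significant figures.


dG is in kJ/mol; multiply by 1000 to match R in J/(mol*K).
RT = 8.314 * 458 = 3807.812 J/mol
exponent = -dG*1000 / (RT) = -(-13.52*1000) / 3807.812 = 3.55059546
K = exp(3.55059546)
K = 34.834054, rounded to 4 significant figures:

34.83


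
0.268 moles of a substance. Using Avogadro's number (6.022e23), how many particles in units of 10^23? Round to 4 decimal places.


N = n * NA, then divide by 1e23 for the requested units.
N / 1e23 = n * 6.022
N / 1e23 = 0.268 * 6.022
N / 1e23 = 1.613896, rounded to 4 dp:

1.6139


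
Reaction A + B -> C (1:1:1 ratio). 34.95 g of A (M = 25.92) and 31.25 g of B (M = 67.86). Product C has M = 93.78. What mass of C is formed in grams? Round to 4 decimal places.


Find moles of each reactant; the smaller value is the limiting reagent in a 1:1:1 reaction, so moles_C equals moles of the limiter.
n_A = mass_A / M_A = 34.95 / 25.92 = 1.34838 mol
n_B = mass_B / M_B = 31.25 / 67.86 = 0.460507 mol
Limiting reagent: B (smaller), n_limiting = 0.460507 mol
mass_C = n_limiting * M_C = 0.460507 * 93.78
mass_C = 43.18634646 g, rounded to 4 dp:

43.1863 g


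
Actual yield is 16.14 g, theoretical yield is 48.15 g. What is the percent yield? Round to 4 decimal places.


% yield = 100 * actual / theoretical
% yield = 100 * 16.14 / 48.15
% yield = 33.52024922 %, rounded to 4 dp:

33.5202 %


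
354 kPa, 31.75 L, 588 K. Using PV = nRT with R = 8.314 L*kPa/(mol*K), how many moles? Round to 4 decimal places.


PV = nRT, solve for n = PV / (RT).
PV = 354 * 31.75 = 11239.5
RT = 8.314 * 588 = 4888.632
n = 11239.5 / 4888.632
n = 2.29910944 mol, rounded to 4 dp:

2.2991 mol


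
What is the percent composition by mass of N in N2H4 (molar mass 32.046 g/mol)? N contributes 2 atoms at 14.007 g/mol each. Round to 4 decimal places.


pct = 100 * (n_elem * M_elem) / M_total
mass_contribution = 2 * 14.007 = 28.014 g/mol
pct = 100 * 28.014 / 32.046
pct = 87.4180865 %, rounded to 4 dp:

87.4181 %


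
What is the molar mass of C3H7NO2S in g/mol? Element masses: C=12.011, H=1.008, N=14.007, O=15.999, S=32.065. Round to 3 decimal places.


M = sum(count * atomic_mass) over atoms.
M = 3*12.011 + 7*1.008 + 1*14.007 + 2*15.999 + 1*32.065
M = 36.033 + 7.056 + 14.007 + 31.998 + 32.065
M = 121.159 g/mol, rounded to 3 dp:

121.159 g/mol


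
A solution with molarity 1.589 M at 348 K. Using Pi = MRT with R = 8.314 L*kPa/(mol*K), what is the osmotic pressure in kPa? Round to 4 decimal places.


Osmotic pressure (van't Hoff): Pi = M*R*T.
RT = 8.314 * 348 = 2893.272
Pi = 1.589 * 2893.272
Pi = 4597.409208 kPa, rounded to 4 dp:

4597.4092 kPa


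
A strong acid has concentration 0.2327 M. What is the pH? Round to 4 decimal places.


A strong acid dissociates completely, so [H+] equals the given concentration.
pH = -log10([H+]) = -log10(0.2327)
pH = 0.63320362, rounded to 4 dp:

0.6332


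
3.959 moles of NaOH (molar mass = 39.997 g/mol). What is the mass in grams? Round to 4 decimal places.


mass = n * M
mass = 3.959 * 39.997
mass = 158.348123 g, rounded to 4 dp:

158.3481 g


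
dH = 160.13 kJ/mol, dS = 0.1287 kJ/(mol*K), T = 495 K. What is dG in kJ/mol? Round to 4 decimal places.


Gibbs: dG = dH - T*dS (consistent units, dS already in kJ/(mol*K)).
T*dS = 495 * 0.1287 = 63.7065
dG = 160.13 - (63.7065)
dG = 96.4235 kJ/mol, rounded to 4 dp:

96.4235 kJ/mol


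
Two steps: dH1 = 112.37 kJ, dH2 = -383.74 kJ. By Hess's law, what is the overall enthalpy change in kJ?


Hess's law: enthalpy is a state function, so add the step enthalpies.
dH_total = dH1 + dH2 = 112.37 + (-383.74)
dH_total = -271.37 kJ:

-271.37 kJ


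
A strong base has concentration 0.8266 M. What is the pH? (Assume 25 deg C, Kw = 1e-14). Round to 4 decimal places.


A strong base dissociates completely, so [OH-] equals the given concentration.
pOH = -log10([OH-]) = -log10(0.8266) = 0.082705
pH = 14 - pOH = 14 - 0.082705
pH = 13.917295, rounded to 4 dp:

13.9173


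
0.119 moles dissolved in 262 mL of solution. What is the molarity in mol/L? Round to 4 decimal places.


Convert volume to liters: V_L = V_mL / 1000.
V_L = 262 / 1000 = 0.262 L
M = n / V_L = 0.119 / 0.262
M = 0.45419847 mol/L, rounded to 4 dp:

0.4542 mol/L


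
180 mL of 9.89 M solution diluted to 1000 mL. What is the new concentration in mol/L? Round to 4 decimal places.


Dilution: M1*V1 = M2*V2, solve for M2.
M2 = M1*V1 / V2
M2 = 9.89 * 180 / 1000
M2 = 1780.2 / 1000
M2 = 1.7802 mol/L, rounded to 4 dp:

1.7802 mol/L


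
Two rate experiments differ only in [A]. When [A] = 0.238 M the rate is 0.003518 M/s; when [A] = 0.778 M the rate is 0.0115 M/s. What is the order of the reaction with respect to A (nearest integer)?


Rate is proportional to [A]^n, so rate2/rate1 = ([A]2/[A]1)^n. Take logs to solve for n.
rate2/rate1 = 0.0115 / 0.003518 = 3.2689
[A]2/[A]1 = 0.778 / 0.238 = 3.2689
n = ln(3.2689) / ln(3.2689) = 1.0
Nearest integer order:

1


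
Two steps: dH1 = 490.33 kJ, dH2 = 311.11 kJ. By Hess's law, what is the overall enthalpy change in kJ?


Hess's law: enthalpy is a state function, so add the step enthalpies.
dH_total = dH1 + dH2 = 490.33 + (311.11)
dH_total = 801.44 kJ:

801.44 kJ


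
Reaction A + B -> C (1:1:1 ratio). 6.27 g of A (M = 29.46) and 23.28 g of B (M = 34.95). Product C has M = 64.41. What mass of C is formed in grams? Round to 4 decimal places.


Find moles of each reactant; the smaller value is the limiting reagent in a 1:1:1 reaction, so moles_C equals moles of the limiter.
n_A = mass_A / M_A = 6.27 / 29.46 = 0.212831 mol
n_B = mass_B / M_B = 23.28 / 34.95 = 0.666094 mol
Limiting reagent: A (smaller), n_limiting = 0.212831 mol
mass_C = n_limiting * M_C = 0.212831 * 64.41
mass_C = 13.70844471 g, rounded to 4 dp:

13.7084 g


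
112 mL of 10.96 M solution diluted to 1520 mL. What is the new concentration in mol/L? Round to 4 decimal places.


Dilution: M1*V1 = M2*V2, solve for M2.
M2 = M1*V1 / V2
M2 = 10.96 * 112 / 1520
M2 = 1227.52 / 1520
M2 = 0.80757895 mol/L, rounded to 4 dp:

0.8076 mol/L


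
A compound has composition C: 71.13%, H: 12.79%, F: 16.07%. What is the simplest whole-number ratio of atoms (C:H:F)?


Assume 100 g of compound, divide each mass% by atomic mass to get moles, then normalize by the smallest to get a raw atom ratio.
Moles per 100 g: C: 71.13/12.011 = 5.9221, H: 12.79/1.008 = 12.6885, F: 16.07/18.998 = 0.8459
Raw ratio (divide by min = 0.8459): C: 7.001, H: 15.0, F: 1.0
Multiply by 1 to clear fractions: C: 7.001 ~= 7, H: 15.0 ~= 15, F: 1.0 ~= 1
Reduce by GCD to get the simplest whole-number ratio:

7:15:1


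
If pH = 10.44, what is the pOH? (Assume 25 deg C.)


At 25 deg C, pH + pOH = 14.
pOH = 14 - pH = 14 - 10.44
pOH = 3.56:

3.56


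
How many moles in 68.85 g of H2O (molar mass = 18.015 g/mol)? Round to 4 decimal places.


n = mass / M
n = 68.85 / 18.015
n = 3.82181515 mol, rounded to 4 dp:

3.8218 mol


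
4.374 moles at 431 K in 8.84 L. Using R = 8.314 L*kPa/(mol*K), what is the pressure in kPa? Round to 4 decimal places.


PV = nRT, solve for P = nRT / V.
nRT = 4.374 * 8.314 * 431 = 15673.5029
P = 15673.5029 / 8.84
P = 1773.02069005 kPa, rounded to 4 dp:

1773.0207 kPa


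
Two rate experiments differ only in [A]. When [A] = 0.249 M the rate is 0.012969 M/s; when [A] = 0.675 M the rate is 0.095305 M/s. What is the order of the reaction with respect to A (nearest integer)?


Rate is proportional to [A]^n, so rate2/rate1 = ([A]2/[A]1)^n. Take logs to solve for n.
rate2/rate1 = 0.095305 / 0.012969 = 7.3487
[A]2/[A]1 = 0.675 / 0.249 = 2.7108
n = ln(7.3487) / ln(2.7108) = 2.0
Nearest integer order:

2


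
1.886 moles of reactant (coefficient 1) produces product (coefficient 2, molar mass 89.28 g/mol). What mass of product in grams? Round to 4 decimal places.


Use the coefficient ratio to convert reactant moles to product moles, then multiply by the product's molar mass.
moles_P = moles_R * (coeff_P / coeff_R) = 1.886 * (2/1) = 3.772
mass_P = moles_P * M_P = 3.772 * 89.28
mass_P = 336.76416 g, rounded to 4 dp:

336.7642 g


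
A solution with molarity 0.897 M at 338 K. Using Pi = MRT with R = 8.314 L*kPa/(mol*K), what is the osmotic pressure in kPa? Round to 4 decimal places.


Osmotic pressure (van't Hoff): Pi = M*R*T.
RT = 8.314 * 338 = 2810.132
Pi = 0.897 * 2810.132
Pi = 2520.688404 kPa, rounded to 4 dp:

2520.6884 kPa


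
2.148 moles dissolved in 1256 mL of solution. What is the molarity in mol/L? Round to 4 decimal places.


Convert volume to liters: V_L = V_mL / 1000.
V_L = 1256 / 1000 = 1.256 L
M = n / V_L = 2.148 / 1.256
M = 1.71019108 mol/L, rounded to 4 dp:

1.7102 mol/L


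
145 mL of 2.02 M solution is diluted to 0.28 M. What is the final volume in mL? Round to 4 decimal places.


Dilution: M1*V1 = M2*V2, solve for V2.
V2 = M1*V1 / M2
V2 = 2.02 * 145 / 0.28
V2 = 292.9 / 0.28
V2 = 1046.07142857 mL, rounded to 4 dp:

1046.0714 mL


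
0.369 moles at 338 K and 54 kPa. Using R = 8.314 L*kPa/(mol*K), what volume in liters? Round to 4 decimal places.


PV = nRT, solve for V = nRT / P.
nRT = 0.369 * 8.314 * 338 = 1036.9387
V = 1036.9387 / 54
V = 19.20256852 L, rounded to 4 dp:

19.2026 L


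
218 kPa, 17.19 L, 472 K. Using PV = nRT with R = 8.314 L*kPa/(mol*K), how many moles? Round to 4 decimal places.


PV = nRT, solve for n = PV / (RT).
PV = 218 * 17.19 = 3747.42
RT = 8.314 * 472 = 3924.208
n = 3747.42 / 3924.208
n = 0.95494938 mol, rounded to 4 dp:

0.9549 mol


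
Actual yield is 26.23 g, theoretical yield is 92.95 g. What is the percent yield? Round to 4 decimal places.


% yield = 100 * actual / theoretical
% yield = 100 * 26.23 / 92.95
% yield = 28.21947283 %, rounded to 4 dp:

28.2195 %


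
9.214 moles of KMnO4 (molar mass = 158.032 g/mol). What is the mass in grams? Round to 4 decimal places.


mass = n * M
mass = 9.214 * 158.032
mass = 1456.106848 g, rounded to 4 dp:

1456.1068 g


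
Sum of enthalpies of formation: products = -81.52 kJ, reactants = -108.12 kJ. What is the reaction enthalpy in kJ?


dH_rxn = sum(dH_f products) - sum(dH_f reactants)
dH_rxn = -81.52 - (-108.12)
dH_rxn = 26.6 kJ:

26.60 kJ


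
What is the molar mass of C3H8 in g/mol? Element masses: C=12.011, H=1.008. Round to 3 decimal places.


M = sum(count * atomic_mass) over atoms.
M = 3*12.011 + 8*1.008
M = 36.033 + 8.064
M = 44.097 g/mol, rounded to 3 dp:

44.097 g/mol


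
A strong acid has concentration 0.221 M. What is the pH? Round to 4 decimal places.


A strong acid dissociates completely, so [H+] equals the given concentration.
pH = -log10([H+]) = -log10(0.221)
pH = 0.65560773, rounded to 4 dp:

0.6556


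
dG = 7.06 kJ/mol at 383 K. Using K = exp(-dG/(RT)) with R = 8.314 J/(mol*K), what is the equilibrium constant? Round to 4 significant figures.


dG is in kJ/mol; multiply by 1000 to match R in J/(mol*K).
RT = 8.314 * 383 = 3184.262 J/mol
exponent = -dG*1000 / (RT) = -(7.06*1000) / 3184.262 = -2.21715424
K = exp(-2.21715424)
K = 0.10891862, rounded to 4 significant figures:

0.1089


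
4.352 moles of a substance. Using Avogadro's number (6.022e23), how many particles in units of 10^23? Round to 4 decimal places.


N = n * NA, then divide by 1e23 for the requested units.
N / 1e23 = n * 6.022
N / 1e23 = 4.352 * 6.022
N / 1e23 = 26.207744, rounded to 4 dp:

26.2077


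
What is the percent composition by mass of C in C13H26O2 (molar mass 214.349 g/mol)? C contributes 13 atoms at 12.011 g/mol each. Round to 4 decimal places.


pct = 100 * (n_elem * M_elem) / M_total
mass_contribution = 13 * 12.011 = 156.143 g/mol
pct = 100 * 156.143 / 214.349
pct = 72.84521971 %, rounded to 4 dp:

72.8452 %


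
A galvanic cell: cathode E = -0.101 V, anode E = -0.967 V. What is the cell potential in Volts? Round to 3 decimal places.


Standard cell potential: E_cell = E_cathode - E_anode.
E_cell = -0.101 - (-0.967)
E_cell = 0.866 V, rounded to 3 dp:

0.866 V


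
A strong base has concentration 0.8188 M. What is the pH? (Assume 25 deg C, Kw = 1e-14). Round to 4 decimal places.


A strong base dissociates completely, so [OH-] equals the given concentration.
pOH = -log10([OH-]) = -log10(0.8188) = 0.086822
pH = 14 - pOH = 14 - 0.086822
pH = 13.913178, rounded to 4 dp:

13.9132


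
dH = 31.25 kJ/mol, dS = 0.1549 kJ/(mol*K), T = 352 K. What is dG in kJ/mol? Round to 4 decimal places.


Gibbs: dG = dH - T*dS (consistent units, dS already in kJ/(mol*K)).
T*dS = 352 * 0.1549 = 54.5248
dG = 31.25 - (54.5248)
dG = -23.2748 kJ/mol, rounded to 4 dp:

-23.2748 kJ/mol


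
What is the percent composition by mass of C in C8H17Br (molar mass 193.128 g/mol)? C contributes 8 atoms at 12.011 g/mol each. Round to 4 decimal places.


pct = 100 * (n_elem * M_elem) / M_total
mass_contribution = 8 * 12.011 = 96.088 g/mol
pct = 100 * 96.088 / 193.128
pct = 49.75353134 %, rounded to 4 dp:

49.7535 %


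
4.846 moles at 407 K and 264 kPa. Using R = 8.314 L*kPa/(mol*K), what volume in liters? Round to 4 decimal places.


PV = nRT, solve for V = nRT / P.
nRT = 4.846 * 8.314 * 407 = 16397.8851
V = 16397.8851 / 264
V = 62.11320114 L, rounded to 4 dp:

62.1132 L


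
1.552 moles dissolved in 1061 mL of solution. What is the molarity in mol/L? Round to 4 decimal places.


Convert volume to liters: V_L = V_mL / 1000.
V_L = 1061 / 1000 = 1.061 L
M = n / V_L = 1.552 / 1.061
M = 1.46277097 mol/L, rounded to 4 dp:

1.4628 mol/L


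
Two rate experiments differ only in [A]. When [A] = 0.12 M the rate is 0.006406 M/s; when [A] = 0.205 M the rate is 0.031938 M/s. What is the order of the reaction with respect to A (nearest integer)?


Rate is proportional to [A]^n, so rate2/rate1 = ([A]2/[A]1)^n. Take logs to solve for n.
rate2/rate1 = 0.031938 / 0.006406 = 4.9856
[A]2/[A]1 = 0.205 / 0.12 = 1.7083
n = ln(4.9856) / ln(1.7083) = 3.0
Nearest integer order:

3


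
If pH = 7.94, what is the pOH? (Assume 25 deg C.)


At 25 deg C, pH + pOH = 14.
pOH = 14 - pH = 14 - 7.94
pOH = 6.06:

6.06


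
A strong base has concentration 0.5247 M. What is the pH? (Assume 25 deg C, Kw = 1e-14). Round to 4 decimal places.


A strong base dissociates completely, so [OH-] equals the given concentration.
pOH = -log10([OH-]) = -log10(0.5247) = 0.280089
pH = 14 - pOH = 14 - 0.280089
pH = 13.719911, rounded to 4 dp:

13.7199


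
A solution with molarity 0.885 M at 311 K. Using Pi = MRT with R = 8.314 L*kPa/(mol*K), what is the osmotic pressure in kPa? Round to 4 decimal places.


Osmotic pressure (van't Hoff): Pi = M*R*T.
RT = 8.314 * 311 = 2585.654
Pi = 0.885 * 2585.654
Pi = 2288.30379 kPa, rounded to 4 dp:

2288.3038 kPa


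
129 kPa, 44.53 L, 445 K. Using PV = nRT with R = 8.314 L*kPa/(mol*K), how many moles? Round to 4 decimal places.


PV = nRT, solve for n = PV / (RT).
PV = 129 * 44.53 = 5744.37
RT = 8.314 * 445 = 3699.73
n = 5744.37 / 3699.73
n = 1.55264573 mol, rounded to 4 dp:

1.5526 mol


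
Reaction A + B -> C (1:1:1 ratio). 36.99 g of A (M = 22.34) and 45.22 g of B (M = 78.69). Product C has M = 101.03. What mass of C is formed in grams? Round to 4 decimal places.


Find moles of each reactant; the smaller value is the limiting reagent in a 1:1:1 reaction, so moles_C equals moles of the limiter.
n_A = mass_A / M_A = 36.99 / 22.34 = 1.655774 mol
n_B = mass_B / M_B = 45.22 / 78.69 = 0.57466 mol
Limiting reagent: B (smaller), n_limiting = 0.57466 mol
mass_C = n_limiting * M_C = 0.57466 * 101.03
mass_C = 58.0578998 g, rounded to 4 dp:

58.0579 g


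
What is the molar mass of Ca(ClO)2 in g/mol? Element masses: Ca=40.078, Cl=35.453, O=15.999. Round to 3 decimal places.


M = sum(count * atomic_mass) over atoms.
M = 1*40.078 + 2*35.453 + 2*15.999
M = 40.078 + 70.906 + 31.998
M = 142.982 g/mol, rounded to 3 dp:

142.982 g/mol


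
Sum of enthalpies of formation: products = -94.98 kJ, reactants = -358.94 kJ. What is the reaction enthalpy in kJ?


dH_rxn = sum(dH_f products) - sum(dH_f reactants)
dH_rxn = -94.98 - (-358.94)
dH_rxn = 263.96 kJ:

263.96 kJ


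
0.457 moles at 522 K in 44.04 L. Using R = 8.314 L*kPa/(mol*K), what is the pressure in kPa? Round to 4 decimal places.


PV = nRT, solve for P = nRT / V.
nRT = 0.457 * 8.314 * 522 = 1983.338
P = 1983.338 / 44.04
P = 45.0349228 kPa, rounded to 4 dp:

45.0349 kPa


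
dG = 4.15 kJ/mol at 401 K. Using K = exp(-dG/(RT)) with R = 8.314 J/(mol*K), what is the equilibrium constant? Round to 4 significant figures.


dG is in kJ/mol; multiply by 1000 to match R in J/(mol*K).
RT = 8.314 * 401 = 3333.914 J/mol
exponent = -dG*1000 / (RT) = -(4.15*1000) / 3333.914 = -1.24478316
K = exp(-1.24478316)
K = 0.28800335, rounded to 4 significant figures:

0.2880


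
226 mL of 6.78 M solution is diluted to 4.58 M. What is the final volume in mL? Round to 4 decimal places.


Dilution: M1*V1 = M2*V2, solve for V2.
V2 = M1*V1 / M2
V2 = 6.78 * 226 / 4.58
V2 = 1532.28 / 4.58
V2 = 334.55895197 mL, rounded to 4 dp:

334.5590 mL


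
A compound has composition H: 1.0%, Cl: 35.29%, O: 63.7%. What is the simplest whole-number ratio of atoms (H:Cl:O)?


Assume 100 g of compound, divide each mass% by atomic mass to get moles, then normalize by the smallest to get a raw atom ratio.
Moles per 100 g: H: 1.0/1.008 = 0.9921, Cl: 35.29/35.453 = 0.9954, O: 63.7/15.999 = 3.9815
Raw ratio (divide by min = 0.9921): H: 1.0, Cl: 1.003, O: 4.013
Multiply by 1 to clear fractions: H: 1.0 ~= 1, Cl: 1.003 ~= 1, O: 4.013 ~= 4
Reduce by GCD to get the simplest whole-number ratio:

1:1:4


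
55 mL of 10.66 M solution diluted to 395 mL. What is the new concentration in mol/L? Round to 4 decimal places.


Dilution: M1*V1 = M2*V2, solve for M2.
M2 = M1*V1 / V2
M2 = 10.66 * 55 / 395
M2 = 586.3 / 395
M2 = 1.4843038 mol/L, rounded to 4 dp:

1.4843 mol/L


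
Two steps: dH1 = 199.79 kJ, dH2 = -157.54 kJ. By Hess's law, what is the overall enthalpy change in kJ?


Hess's law: enthalpy is a state function, so add the step enthalpies.
dH_total = dH1 + dH2 = 199.79 + (-157.54)
dH_total = 42.25 kJ:

42.25 kJ


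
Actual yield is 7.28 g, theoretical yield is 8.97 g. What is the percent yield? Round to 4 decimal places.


% yield = 100 * actual / theoretical
% yield = 100 * 7.28 / 8.97
% yield = 81.15942029 %, rounded to 4 dp:

81.1594 %


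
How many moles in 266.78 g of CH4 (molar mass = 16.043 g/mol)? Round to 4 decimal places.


n = mass / M
n = 266.78 / 16.043
n = 16.6290594 mol, rounded to 4 dp:

16.6291 mol


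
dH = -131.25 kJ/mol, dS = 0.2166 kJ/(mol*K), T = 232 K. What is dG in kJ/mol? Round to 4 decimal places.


Gibbs: dG = dH - T*dS (consistent units, dS already in kJ/(mol*K)).
T*dS = 232 * 0.2166 = 50.2512
dG = -131.25 - (50.2512)
dG = -181.5012 kJ/mol, rounded to 4 dp:

-181.5012 kJ/mol


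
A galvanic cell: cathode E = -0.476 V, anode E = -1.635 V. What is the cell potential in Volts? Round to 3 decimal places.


Standard cell potential: E_cell = E_cathode - E_anode.
E_cell = -0.476 - (-1.635)
E_cell = 1.159 V, rounded to 3 dp:

1.159 V


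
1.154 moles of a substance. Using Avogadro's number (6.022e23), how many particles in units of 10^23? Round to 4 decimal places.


N = n * NA, then divide by 1e23 for the requested units.
N / 1e23 = n * 6.022
N / 1e23 = 1.154 * 6.022
N / 1e23 = 6.949388, rounded to 4 dp:

6.9494


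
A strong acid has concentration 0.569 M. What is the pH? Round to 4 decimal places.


A strong acid dissociates completely, so [H+] equals the given concentration.
pH = -log10([H+]) = -log10(0.569)
pH = 0.24488773, rounded to 4 dp:

0.2449


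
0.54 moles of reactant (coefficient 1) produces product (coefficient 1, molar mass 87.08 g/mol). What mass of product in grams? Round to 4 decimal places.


Use the coefficient ratio to convert reactant moles to product moles, then multiply by the product's molar mass.
moles_P = moles_R * (coeff_P / coeff_R) = 0.54 * (1/1) = 0.54
mass_P = moles_P * M_P = 0.54 * 87.08
mass_P = 47.0232 g, rounded to 4 dp:

47.0232 g


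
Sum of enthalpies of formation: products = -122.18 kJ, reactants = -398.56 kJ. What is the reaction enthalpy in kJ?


dH_rxn = sum(dH_f products) - sum(dH_f reactants)
dH_rxn = -122.18 - (-398.56)
dH_rxn = 276.38 kJ:

276.38 kJ


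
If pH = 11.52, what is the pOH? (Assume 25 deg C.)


At 25 deg C, pH + pOH = 14.
pOH = 14 - pH = 14 - 11.52
pOH = 2.48:

2.48


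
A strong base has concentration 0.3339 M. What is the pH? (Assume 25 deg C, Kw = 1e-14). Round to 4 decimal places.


A strong base dissociates completely, so [OH-] equals the given concentration.
pOH = -log10([OH-]) = -log10(0.3339) = 0.476384
pH = 14 - pOH = 14 - 0.476384
pH = 13.523616, rounded to 4 dp:

13.5236


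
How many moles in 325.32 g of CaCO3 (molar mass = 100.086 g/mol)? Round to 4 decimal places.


n = mass / M
n = 325.32 / 100.086
n = 3.25040465 mol, rounded to 4 dp:

3.2504 mol


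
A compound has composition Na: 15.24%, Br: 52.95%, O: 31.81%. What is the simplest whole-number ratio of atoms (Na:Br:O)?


Assume 100 g of compound, divide each mass% by atomic mass to get moles, then normalize by the smallest to get a raw atom ratio.
Moles per 100 g: Na: 15.24/22.99 = 0.6629, Br: 52.95/79.904 = 0.6627, O: 31.81/15.999 = 1.9882
Raw ratio (divide by min = 0.6627): Na: 1.0, Br: 1.0, O: 3.0
Multiply by 1 to clear fractions: Na: 1.0 ~= 1, Br: 1.0 ~= 1, O: 3.0 ~= 3
Reduce by GCD to get the simplest whole-number ratio:

1:1:3


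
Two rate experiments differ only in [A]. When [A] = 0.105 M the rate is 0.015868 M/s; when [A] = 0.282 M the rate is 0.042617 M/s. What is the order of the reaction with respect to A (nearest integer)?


Rate is proportional to [A]^n, so rate2/rate1 = ([A]2/[A]1)^n. Take logs to solve for n.
rate2/rate1 = 0.042617 / 0.015868 = 2.6857
[A]2/[A]1 = 0.282 / 0.105 = 2.6857
n = ln(2.6857) / ln(2.6857) = 1.0
Nearest integer order:

1


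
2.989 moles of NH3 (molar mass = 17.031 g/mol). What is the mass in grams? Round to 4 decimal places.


mass = n * M
mass = 2.989 * 17.031
mass = 50.905659 g, rounded to 4 dp:

50.9057 g


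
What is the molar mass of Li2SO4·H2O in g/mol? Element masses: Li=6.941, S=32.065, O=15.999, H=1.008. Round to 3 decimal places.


M = sum(count * atomic_mass) over atoms.
M = 2*6.941 + 1*32.065 + 5*15.999 + 2*1.008
M = 13.882 + 32.065 + 79.995 + 2.016
M = 127.958 g/mol, rounded to 3 dp:

127.958 g/mol


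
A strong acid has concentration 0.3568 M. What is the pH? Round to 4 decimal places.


A strong acid dissociates completely, so [H+] equals the given concentration.
pH = -log10([H+]) = -log10(0.3568)
pH = 0.44757515, rounded to 4 dp:

0.4476


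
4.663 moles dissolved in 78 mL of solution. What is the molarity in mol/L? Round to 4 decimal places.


Convert volume to liters: V_L = V_mL / 1000.
V_L = 78 / 1000 = 0.078 L
M = n / V_L = 4.663 / 0.078
M = 59.78205128 mol/L, rounded to 4 dp:

59.7821 mol/L


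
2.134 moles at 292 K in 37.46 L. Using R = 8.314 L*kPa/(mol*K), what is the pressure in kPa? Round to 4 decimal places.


PV = nRT, solve for P = nRT / V.
nRT = 2.134 * 8.314 * 292 = 5180.6862
P = 5180.6862 / 37.46
P = 138.29915109 kPa, rounded to 4 dp:

138.2992 kPa


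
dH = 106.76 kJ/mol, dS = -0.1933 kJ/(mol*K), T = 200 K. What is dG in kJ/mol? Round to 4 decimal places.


Gibbs: dG = dH - T*dS (consistent units, dS already in kJ/(mol*K)).
T*dS = 200 * -0.1933 = -38.66
dG = 106.76 - (-38.66)
dG = 145.42 kJ/mol, rounded to 4 dp:

145.4200 kJ/mol


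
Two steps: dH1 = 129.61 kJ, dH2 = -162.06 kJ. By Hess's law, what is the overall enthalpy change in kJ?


Hess's law: enthalpy is a state function, so add the step enthalpies.
dH_total = dH1 + dH2 = 129.61 + (-162.06)
dH_total = -32.45 kJ:

-32.45 kJ


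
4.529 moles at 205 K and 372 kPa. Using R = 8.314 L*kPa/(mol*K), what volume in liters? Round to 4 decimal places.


PV = nRT, solve for V = nRT / P.
nRT = 4.529 * 8.314 * 205 = 7719.0917
V = 7719.0917 / 372
V = 20.75024651 L, rounded to 4 dp:

20.7502 L


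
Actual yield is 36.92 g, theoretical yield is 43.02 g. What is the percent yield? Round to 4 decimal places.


% yield = 100 * actual / theoretical
% yield = 100 * 36.92 / 43.02
% yield = 85.82054858 %, rounded to 4 dp:

85.8205 %


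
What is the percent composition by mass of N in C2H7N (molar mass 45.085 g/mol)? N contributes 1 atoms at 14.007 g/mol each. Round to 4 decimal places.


pct = 100 * (n_elem * M_elem) / M_total
mass_contribution = 1 * 14.007 = 14.007 g/mol
pct = 100 * 14.007 / 45.085
pct = 31.0679827 %, rounded to 4 dp:

31.0680 %


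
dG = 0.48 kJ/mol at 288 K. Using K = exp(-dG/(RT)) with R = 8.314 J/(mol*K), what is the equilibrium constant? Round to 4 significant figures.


dG is in kJ/mol; multiply by 1000 to match R in J/(mol*K).
RT = 8.314 * 288 = 2394.432 J/mol
exponent = -dG*1000 / (RT) = -(0.48*1000) / 2394.432 = -0.20046508
K = exp(-0.20046508)
K = 0.81835007, rounded to 4 significant figures:

0.8184


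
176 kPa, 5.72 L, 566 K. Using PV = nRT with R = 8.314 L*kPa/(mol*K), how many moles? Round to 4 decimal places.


PV = nRT, solve for n = PV / (RT).
PV = 176 * 5.72 = 1006.72
RT = 8.314 * 566 = 4705.724
n = 1006.72 / 4705.724
n = 0.2139352 mol, rounded to 4 dp:

0.2139 mol


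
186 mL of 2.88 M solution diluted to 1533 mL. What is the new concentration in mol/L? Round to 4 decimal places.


Dilution: M1*V1 = M2*V2, solve for M2.
M2 = M1*V1 / V2
M2 = 2.88 * 186 / 1533
M2 = 535.68 / 1533
M2 = 0.34943249 mol/L, rounded to 4 dp:

0.3494 mol/L


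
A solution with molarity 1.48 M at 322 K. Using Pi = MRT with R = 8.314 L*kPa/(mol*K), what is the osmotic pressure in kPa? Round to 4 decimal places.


Osmotic pressure (van't Hoff): Pi = M*R*T.
RT = 8.314 * 322 = 2677.108
Pi = 1.48 * 2677.108
Pi = 3962.11984 kPa, rounded to 4 dp:

3962.1198 kPa


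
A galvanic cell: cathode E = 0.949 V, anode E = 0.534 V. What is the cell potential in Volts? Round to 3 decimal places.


Standard cell potential: E_cell = E_cathode - E_anode.
E_cell = 0.949 - (0.534)
E_cell = 0.415 V, rounded to 3 dp:

0.415 V


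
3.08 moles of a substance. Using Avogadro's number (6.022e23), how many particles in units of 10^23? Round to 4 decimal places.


N = n * NA, then divide by 1e23 for the requested units.
N / 1e23 = n * 6.022
N / 1e23 = 3.08 * 6.022
N / 1e23 = 18.54776, rounded to 4 dp:

18.5478


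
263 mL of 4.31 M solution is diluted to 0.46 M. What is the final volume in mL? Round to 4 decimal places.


Dilution: M1*V1 = M2*V2, solve for V2.
V2 = M1*V1 / M2
V2 = 4.31 * 263 / 0.46
V2 = 1133.53 / 0.46
V2 = 2464.19565217 mL, rounded to 4 dp:

2464.1957 mL


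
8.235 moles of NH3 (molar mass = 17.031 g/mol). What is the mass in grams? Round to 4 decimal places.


mass = n * M
mass = 8.235 * 17.031
mass = 140.250285 g, rounded to 4 dp:

140.2503 g


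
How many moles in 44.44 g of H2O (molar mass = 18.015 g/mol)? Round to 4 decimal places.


n = mass / M
n = 44.44 / 18.015
n = 2.46683319 mol, rounded to 4 dp:

2.4668 mol


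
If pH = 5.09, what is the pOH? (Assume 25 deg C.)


At 25 deg C, pH + pOH = 14.
pOH = 14 - pH = 14 - 5.09
pOH = 8.91:

8.91


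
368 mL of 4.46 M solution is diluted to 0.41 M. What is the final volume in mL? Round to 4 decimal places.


Dilution: M1*V1 = M2*V2, solve for V2.
V2 = M1*V1 / M2
V2 = 4.46 * 368 / 0.41
V2 = 1641.28 / 0.41
V2 = 4003.12195122 mL, rounded to 4 dp:

4003.1220 mL


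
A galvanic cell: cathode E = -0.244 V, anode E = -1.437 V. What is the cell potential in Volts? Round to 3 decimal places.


Standard cell potential: E_cell = E_cathode - E_anode.
E_cell = -0.244 - (-1.437)
E_cell = 1.193 V, rounded to 3 dp:

1.193 V


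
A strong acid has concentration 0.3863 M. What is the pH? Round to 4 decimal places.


A strong acid dissociates completely, so [H+] equals the given concentration.
pH = -log10([H+]) = -log10(0.3863)
pH = 0.41307529, rounded to 4 dp:

0.4131


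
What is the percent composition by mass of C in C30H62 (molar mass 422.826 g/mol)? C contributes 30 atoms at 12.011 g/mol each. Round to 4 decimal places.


pct = 100 * (n_elem * M_elem) / M_total
mass_contribution = 30 * 12.011 = 360.33 g/mol
pct = 100 * 360.33 / 422.826
pct = 85.21945197 %, rounded to 4 dp:

85.2195 %


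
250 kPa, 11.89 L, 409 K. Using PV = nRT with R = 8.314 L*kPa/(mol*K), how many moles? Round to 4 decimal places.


PV = nRT, solve for n = PV / (RT).
PV = 250 * 11.89 = 2972.5
RT = 8.314 * 409 = 3400.426
n = 2972.5 / 3400.426
n = 0.87415518 mol, rounded to 4 dp:

0.8742 mol


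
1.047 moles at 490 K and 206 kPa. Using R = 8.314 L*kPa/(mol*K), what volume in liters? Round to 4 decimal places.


PV = nRT, solve for V = nRT / P.
nRT = 1.047 * 8.314 * 490 = 4265.3314
V = 4265.3314 / 206
V = 20.70549223 L, rounded to 4 dp:

20.7055 L


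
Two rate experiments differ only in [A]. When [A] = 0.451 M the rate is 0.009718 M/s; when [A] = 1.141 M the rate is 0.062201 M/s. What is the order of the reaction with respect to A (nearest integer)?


Rate is proportional to [A]^n, so rate2/rate1 = ([A]2/[A]1)^n. Take logs to solve for n.
rate2/rate1 = 0.062201 / 0.009718 = 6.4006
[A]2/[A]1 = 1.141 / 0.451 = 2.5299
n = ln(6.4006) / ln(2.5299) = 2.0
Nearest integer order:

2


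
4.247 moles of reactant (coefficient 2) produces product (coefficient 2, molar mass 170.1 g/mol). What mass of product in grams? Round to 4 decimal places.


Use the coefficient ratio to convert reactant moles to product moles, then multiply by the product's molar mass.
moles_P = moles_R * (coeff_P / coeff_R) = 4.247 * (2/2) = 4.247
mass_P = moles_P * M_P = 4.247 * 170.1
mass_P = 722.4147 g, rounded to 4 dp:

722.4147 g


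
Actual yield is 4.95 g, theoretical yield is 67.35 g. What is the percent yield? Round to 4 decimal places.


% yield = 100 * actual / theoretical
% yield = 100 * 4.95 / 67.35
% yield = 7.34966592 %, rounded to 4 dp:

7.3497 %


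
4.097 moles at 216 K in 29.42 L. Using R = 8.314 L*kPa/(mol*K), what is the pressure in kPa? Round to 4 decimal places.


PV = nRT, solve for P = nRT / V.
nRT = 4.097 * 8.314 * 216 = 7357.4909
P = 7357.4909 / 29.42
P = 250.08466689 kPa, rounded to 4 dp:

250.0847 kPa


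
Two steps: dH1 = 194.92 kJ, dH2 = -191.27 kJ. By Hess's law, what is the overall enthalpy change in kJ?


Hess's law: enthalpy is a state function, so add the step enthalpies.
dH_total = dH1 + dH2 = 194.92 + (-191.27)
dH_total = 3.65 kJ:

3.65 kJ


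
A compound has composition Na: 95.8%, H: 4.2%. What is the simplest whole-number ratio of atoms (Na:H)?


Assume 100 g of compound, divide each mass% by atomic mass to get moles, then normalize by the smallest to get a raw atom ratio.
Moles per 100 g: Na: 95.8/22.99 = 4.167, H: 4.2/1.008 = 4.1667
Raw ratio (divide by min = 4.1667): Na: 1.0, H: 1.0
Multiply by 1 to clear fractions: Na: 1.0 ~= 1, H: 1.0 ~= 1
Reduce by GCD to get the simplest whole-number ratio:

1:1


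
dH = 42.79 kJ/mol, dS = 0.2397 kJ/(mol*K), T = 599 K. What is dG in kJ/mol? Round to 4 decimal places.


Gibbs: dG = dH - T*dS (consistent units, dS already in kJ/(mol*K)).
T*dS = 599 * 0.2397 = 143.5803
dG = 42.79 - (143.5803)
dG = -100.7903 kJ/mol, rounded to 4 dp:

-100.7903 kJ/mol


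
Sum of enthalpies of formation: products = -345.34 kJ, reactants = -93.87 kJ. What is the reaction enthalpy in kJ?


dH_rxn = sum(dH_f products) - sum(dH_f reactants)
dH_rxn = -345.34 - (-93.87)
dH_rxn = -251.47 kJ:

-251.47 kJ


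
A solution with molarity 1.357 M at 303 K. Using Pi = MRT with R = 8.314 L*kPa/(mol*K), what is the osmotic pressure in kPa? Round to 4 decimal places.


Osmotic pressure (van't Hoff): Pi = M*R*T.
RT = 8.314 * 303 = 2519.142
Pi = 1.357 * 2519.142
Pi = 3418.475694 kPa, rounded to 4 dp:

3418.4757 kPa


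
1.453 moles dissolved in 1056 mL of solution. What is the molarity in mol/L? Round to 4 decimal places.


Convert volume to liters: V_L = V_mL / 1000.
V_L = 1056 / 1000 = 1.056 L
M = n / V_L = 1.453 / 1.056
M = 1.37594697 mol/L, rounded to 4 dp:

1.3759 mol/L


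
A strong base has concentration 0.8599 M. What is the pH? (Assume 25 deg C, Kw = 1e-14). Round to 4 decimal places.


A strong base dissociates completely, so [OH-] equals the given concentration.
pOH = -log10([OH-]) = -log10(0.8599) = 0.065552
pH = 14 - pOH = 14 - 0.065552
pH = 13.934448, rounded to 4 dp:

13.9344


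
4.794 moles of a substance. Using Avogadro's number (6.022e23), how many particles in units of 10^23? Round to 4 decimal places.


N = n * NA, then divide by 1e23 for the requested units.
N / 1e23 = n * 6.022
N / 1e23 = 4.794 * 6.022
N / 1e23 = 28.869468, rounded to 4 dp:

28.8695


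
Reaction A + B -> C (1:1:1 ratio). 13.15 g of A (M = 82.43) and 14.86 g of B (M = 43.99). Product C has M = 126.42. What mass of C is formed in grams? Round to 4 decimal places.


Find moles of each reactant; the smaller value is the limiting reagent in a 1:1:1 reaction, so moles_C equals moles of the limiter.
n_A = mass_A / M_A = 13.15 / 82.43 = 0.159529 mol
n_B = mass_B / M_B = 14.86 / 43.99 = 0.337804 mol
Limiting reagent: A (smaller), n_limiting = 0.159529 mol
mass_C = n_limiting * M_C = 0.159529 * 126.42
mass_C = 20.16765618 g, rounded to 4 dp:

20.1677 g


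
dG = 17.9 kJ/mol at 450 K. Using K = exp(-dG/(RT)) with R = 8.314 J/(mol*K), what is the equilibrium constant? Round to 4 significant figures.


dG is in kJ/mol; multiply by 1000 to match R in J/(mol*K).
RT = 8.314 * 450 = 3741.3 J/mol
exponent = -dG*1000 / (RT) = -(17.9*1000) / 3741.3 = -4.78443322
K = exp(-4.78443322)
K = 0.00835886, rounded to 4 significant figures:

0.008359


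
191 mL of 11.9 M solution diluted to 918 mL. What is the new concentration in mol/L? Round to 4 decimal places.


Dilution: M1*V1 = M2*V2, solve for M2.
M2 = M1*V1 / V2
M2 = 11.9 * 191 / 918
M2 = 2272.9 / 918
M2 = 2.47592593 mol/L, rounded to 4 dp:

2.4759 mol/L


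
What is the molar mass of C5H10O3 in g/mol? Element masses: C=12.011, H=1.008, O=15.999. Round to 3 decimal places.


M = sum(count * atomic_mass) over atoms.
M = 5*12.011 + 10*1.008 + 3*15.999
M = 60.055 + 10.08 + 47.997
M = 118.132 g/mol, rounded to 3 dp:

118.132 g/mol


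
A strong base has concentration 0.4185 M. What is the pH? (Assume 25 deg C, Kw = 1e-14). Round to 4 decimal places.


A strong base dissociates completely, so [OH-] equals the given concentration.
pOH = -log10([OH-]) = -log10(0.4185) = 0.378305
pH = 14 - pOH = 14 - 0.378305
pH = 13.621695, rounded to 4 dp:

13.6217


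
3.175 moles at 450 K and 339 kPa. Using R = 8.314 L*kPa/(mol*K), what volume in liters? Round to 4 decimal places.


PV = nRT, solve for V = nRT / P.
nRT = 3.175 * 8.314 * 450 = 11878.6275
V = 11878.6275 / 339
V = 35.04019912 L, rounded to 4 dp:

35.0402 L


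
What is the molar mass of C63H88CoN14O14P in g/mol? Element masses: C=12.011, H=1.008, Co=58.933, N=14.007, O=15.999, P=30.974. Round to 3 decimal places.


M = sum(count * atomic_mass) over atoms.
M = 63*12.011 + 88*1.008 + 1*58.933 + 14*14.007 + 14*15.999 + 1*30.974
M = 756.693 + 88.704 + 58.933 + 196.098 + 223.986 + 30.974
M = 1355.388 g/mol, rounded to 3 dp:

1355.388 g/mol


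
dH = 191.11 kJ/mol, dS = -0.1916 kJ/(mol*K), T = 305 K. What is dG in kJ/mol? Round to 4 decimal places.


Gibbs: dG = dH - T*dS (consistent units, dS already in kJ/(mol*K)).
T*dS = 305 * -0.1916 = -58.438
dG = 191.11 - (-58.438)
dG = 249.548 kJ/mol, rounded to 4 dp:

249.5480 kJ/mol


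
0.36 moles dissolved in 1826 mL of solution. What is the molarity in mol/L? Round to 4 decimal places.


Convert volume to liters: V_L = V_mL / 1000.
V_L = 1826 / 1000 = 1.826 L
M = n / V_L = 0.36 / 1.826
M = 0.19715225 mol/L, rounded to 4 dp:

0.1972 mol/L


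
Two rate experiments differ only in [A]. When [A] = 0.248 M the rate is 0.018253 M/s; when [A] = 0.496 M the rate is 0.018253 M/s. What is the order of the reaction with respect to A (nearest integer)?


Rate is proportional to [A]^n, so rate2/rate1 = ([A]2/[A]1)^n. Take logs to solve for n.
rate2/rate1 = 0.018253 / 0.018253 = 1.0
[A]2/[A]1 = 0.496 / 0.248 = 2.0
n = ln(1.0) / ln(2.0) = 0.0
Nearest integer order:

0


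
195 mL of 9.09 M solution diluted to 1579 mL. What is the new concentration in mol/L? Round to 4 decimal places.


Dilution: M1*V1 = M2*V2, solve for M2.
M2 = M1*V1 / V2
M2 = 9.09 * 195 / 1579
M2 = 1772.55 / 1579
M2 = 1.12257758 mol/L, rounded to 4 dp:

1.1226 mol/L


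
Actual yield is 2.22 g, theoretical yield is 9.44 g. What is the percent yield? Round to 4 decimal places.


% yield = 100 * actual / theoretical
% yield = 100 * 2.22 / 9.44
% yield = 23.51694915 %, rounded to 4 dp:

23.5169 %


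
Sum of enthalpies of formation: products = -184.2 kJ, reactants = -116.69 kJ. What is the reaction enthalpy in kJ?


dH_rxn = sum(dH_f products) - sum(dH_f reactants)
dH_rxn = -184.2 - (-116.69)
dH_rxn = -67.51 kJ:

-67.51 kJ


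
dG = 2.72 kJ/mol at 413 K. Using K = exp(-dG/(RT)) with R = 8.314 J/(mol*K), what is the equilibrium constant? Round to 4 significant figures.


dG is in kJ/mol; multiply by 1000 to match R in J/(mol*K).
RT = 8.314 * 413 = 3433.682 J/mol
exponent = -dG*1000 / (RT) = -(2.72*1000) / 3433.682 = -0.79215256
K = exp(-0.79215256)
K = 0.45286892, rounded to 4 significant figures:

0.4529


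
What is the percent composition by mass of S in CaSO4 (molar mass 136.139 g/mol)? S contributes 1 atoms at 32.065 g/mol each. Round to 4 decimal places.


pct = 100 * (n_elem * M_elem) / M_total
mass_contribution = 1 * 32.065 = 32.065 g/mol
pct = 100 * 32.065 / 136.139
pct = 23.55313319 %, rounded to 4 dp:

23.5531 %


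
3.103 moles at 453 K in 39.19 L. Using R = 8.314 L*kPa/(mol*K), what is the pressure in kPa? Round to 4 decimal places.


PV = nRT, solve for P = nRT / V.
nRT = 3.103 * 8.314 * 453 = 11686.6489
P = 11686.6489 / 39.19
P = 298.20487114 kPa, rounded to 4 dp:

298.2049 kPa


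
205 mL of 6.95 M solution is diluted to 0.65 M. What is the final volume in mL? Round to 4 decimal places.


Dilution: M1*V1 = M2*V2, solve for V2.
V2 = M1*V1 / M2
V2 = 6.95 * 205 / 0.65
V2 = 1424.75 / 0.65
V2 = 2191.92307692 mL, rounded to 4 dp:

2191.9231 mL


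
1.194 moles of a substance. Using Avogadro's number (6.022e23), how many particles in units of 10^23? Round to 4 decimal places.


N = n * NA, then divide by 1e23 for the requested units.
N / 1e23 = n * 6.022
N / 1e23 = 1.194 * 6.022
N / 1e23 = 7.190268, rounded to 4 dp:

7.1903


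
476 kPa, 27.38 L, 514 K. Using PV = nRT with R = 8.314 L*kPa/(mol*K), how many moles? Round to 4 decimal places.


PV = nRT, solve for n = PV / (RT).
PV = 476 * 27.38 = 13032.88
RT = 8.314 * 514 = 4273.396
n = 13032.88 / 4273.396
n = 3.04977119 mol, rounded to 4 dp:

3.0498 mol


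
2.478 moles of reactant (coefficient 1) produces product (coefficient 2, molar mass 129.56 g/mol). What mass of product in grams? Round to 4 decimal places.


Use the coefficient ratio to convert reactant moles to product moles, then multiply by the product's molar mass.
moles_P = moles_R * (coeff_P / coeff_R) = 2.478 * (2/1) = 4.956
mass_P = moles_P * M_P = 4.956 * 129.56
mass_P = 642.09936 g, rounded to 4 dp:

642.0994 g


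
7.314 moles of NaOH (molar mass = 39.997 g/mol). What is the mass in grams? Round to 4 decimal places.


mass = n * M
mass = 7.314 * 39.997
mass = 292.538058 g, rounded to 4 dp:

292.5381 g


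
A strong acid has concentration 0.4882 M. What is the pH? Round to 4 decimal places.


A strong acid dissociates completely, so [H+] equals the given concentration.
pH = -log10([H+]) = -log10(0.4882)
pH = 0.31140222, rounded to 4 dp:

0.3114
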